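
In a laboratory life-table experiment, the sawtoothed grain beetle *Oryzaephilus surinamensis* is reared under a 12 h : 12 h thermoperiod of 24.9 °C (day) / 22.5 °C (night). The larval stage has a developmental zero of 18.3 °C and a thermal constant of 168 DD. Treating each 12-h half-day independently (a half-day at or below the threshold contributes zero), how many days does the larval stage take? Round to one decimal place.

31.1 days

Day half: max(0, 24.9 − 18.3) × 0.5 = 6.6 × 0.5 = 3.30 DD.
Night half: max(0, 22.5 − 18.3) × 0.5 = 4.2 × 0.5 = 2.10 DD.
Per 24 h: 5.40 DD/day.
Duration = 168 / 5.40 = 31.111 ≈ 31.1 days.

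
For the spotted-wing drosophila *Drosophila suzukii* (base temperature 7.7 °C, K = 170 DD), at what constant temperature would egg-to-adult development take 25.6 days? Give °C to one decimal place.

Required daily accumulation = 170 / 25.6 = 6.641 DD/day.
T = T_base + 6.641 = 7.7 + 6.641 = 14.341 ≈ 14.3 °C.

14.3 °C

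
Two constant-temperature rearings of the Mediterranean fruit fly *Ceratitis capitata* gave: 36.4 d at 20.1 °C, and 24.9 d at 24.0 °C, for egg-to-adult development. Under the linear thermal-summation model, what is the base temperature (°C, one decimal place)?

11.7 °C

Linear rate model ⇒ the product D·(T − T_b) is constant across temperatures.
36.4·(20.1 − T_b) = 24.9·(24.0 − T_b)
T_b = (36.4·20.1 − 24.9·24.0) / (36.4 − 24.9) = 134.04 / 11.5 = 11.656 °C ≈ 11.7 °C.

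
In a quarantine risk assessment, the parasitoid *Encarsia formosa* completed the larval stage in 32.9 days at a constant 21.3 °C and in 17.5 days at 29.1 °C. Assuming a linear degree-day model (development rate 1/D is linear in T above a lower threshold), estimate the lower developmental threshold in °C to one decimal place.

Under the model K = D·(T − T_b), so D₁·(T₁ − T_b) = D₂·(T₂ − T_b).
32.9·(21.3 − T_b) = 17.5·(29.1 − T_b)
T_b = (32.9·21.3 − 17.5·29.1) / (32.9 − 17.5) = 191.52 / 15.4 = 12.436 °C ≈ 12.4 °C.

12.4 °C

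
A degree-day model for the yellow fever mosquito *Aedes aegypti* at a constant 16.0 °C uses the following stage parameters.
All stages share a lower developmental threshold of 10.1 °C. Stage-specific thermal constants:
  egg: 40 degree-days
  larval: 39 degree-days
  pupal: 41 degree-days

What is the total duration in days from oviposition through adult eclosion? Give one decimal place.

20.3 days

Daily accumulation at 16.0 °C = 16.0 − 10.1 = 5.9 DD/day.
Total K = 40 + 39 + 41 = 120 DD.
Total duration = 120 / 5.9 = 20.339 ≈ 20.3 days.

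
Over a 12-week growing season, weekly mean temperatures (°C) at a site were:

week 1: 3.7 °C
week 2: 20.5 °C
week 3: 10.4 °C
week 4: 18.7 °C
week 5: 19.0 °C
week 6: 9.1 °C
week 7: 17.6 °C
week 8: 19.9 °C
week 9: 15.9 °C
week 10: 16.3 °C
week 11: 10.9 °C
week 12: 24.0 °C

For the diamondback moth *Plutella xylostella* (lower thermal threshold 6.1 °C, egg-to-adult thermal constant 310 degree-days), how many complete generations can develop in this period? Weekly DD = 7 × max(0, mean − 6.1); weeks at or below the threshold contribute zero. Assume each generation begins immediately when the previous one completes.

Weekly DD (7 × max(0, T̄ − 6.1)): 0.0, 100.8, 30.1, 88.2, 90.3, 21.0, 80.5, 96.6, 68.6, 71.4, 33.6, 125.3.
Season total = 806.4 DD.
Complete generations = ⌊806.4 / 310⌋ = 2.

2 generations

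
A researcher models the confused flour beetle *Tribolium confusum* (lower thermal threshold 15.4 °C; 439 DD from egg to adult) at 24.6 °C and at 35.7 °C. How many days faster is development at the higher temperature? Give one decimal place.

At 24.6 °C: 439 / (24.6 − 15.4) = 439 / 9.2 = 47.717 d.
At 35.7 °C: 439 / (35.7 − 15.4) = 439 / 20.3 = 21.626 d.
Difference = |47.717 − 21.626| = 26.092 ≈ 26.1 days.

26.1 days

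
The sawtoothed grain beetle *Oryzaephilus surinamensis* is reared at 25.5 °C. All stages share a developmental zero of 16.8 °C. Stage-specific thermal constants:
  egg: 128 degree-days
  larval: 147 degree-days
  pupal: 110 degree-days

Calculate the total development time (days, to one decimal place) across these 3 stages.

44.3 days

Daily accumulation at 25.5 °C = 25.5 − 16.8 = 8.7 DD/day.
Total K = 128 + 147 + 110 = 385 DD.
Total duration = 385 / 8.7 = 44.253 ≈ 44.3 days.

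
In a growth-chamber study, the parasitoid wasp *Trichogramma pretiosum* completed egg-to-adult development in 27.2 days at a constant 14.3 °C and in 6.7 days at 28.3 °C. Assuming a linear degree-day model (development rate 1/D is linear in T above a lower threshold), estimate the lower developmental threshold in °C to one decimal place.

Equal thermal constants: D₁(T₁ − T_b) = D₂(T₂ − T_b).
27.2·(14.3 − T_b) = 6.7·(28.3 − T_b)
T_b = (27.2·14.3 − 6.7·28.3) / (27.2 − 6.7) = 199.35 / 20.5 = 9.724 °C ≈ 9.7 °C.

9.7 °C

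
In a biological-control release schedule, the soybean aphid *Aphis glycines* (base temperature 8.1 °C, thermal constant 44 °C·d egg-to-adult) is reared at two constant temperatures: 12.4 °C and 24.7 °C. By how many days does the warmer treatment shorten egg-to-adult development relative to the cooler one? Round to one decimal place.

7.6 days

At 12.4 °C: 44 / (12.4 − 8.1) = 44 / 4.3 = 10.233 d.
At 24.7 °C: 44 / (24.7 − 8.1) = 44 / 16.6 = 2.651 d.
Difference = |10.233 − 2.651| = 7.582 ≈ 7.6 days.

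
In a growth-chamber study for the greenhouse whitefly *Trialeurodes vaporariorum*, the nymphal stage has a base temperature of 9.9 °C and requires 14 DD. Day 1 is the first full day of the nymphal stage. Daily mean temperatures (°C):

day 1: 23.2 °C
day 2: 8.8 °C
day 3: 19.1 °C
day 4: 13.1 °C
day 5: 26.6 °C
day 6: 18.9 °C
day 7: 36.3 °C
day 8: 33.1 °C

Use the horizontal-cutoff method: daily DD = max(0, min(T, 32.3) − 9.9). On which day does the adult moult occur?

Daily DD above 9.9 °C (capped at 22.4): 13.3, 0.0, 9.2, 3.2, 16.7, 9.0, 22.4, 22.4.
Cumulative: 13.3, 13.3, 22.5, 25.7, 42.4, 51.4, 73.8, 96.2.
The total first reaches 14 DD on day 3.

day 3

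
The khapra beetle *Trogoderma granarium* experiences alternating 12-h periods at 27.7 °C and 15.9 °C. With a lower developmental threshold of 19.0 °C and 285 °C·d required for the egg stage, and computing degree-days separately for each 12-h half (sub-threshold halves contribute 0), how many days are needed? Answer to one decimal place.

65.5 days

Day half: max(0, 27.7 − 19.0) × 0.5 = 8.7 × 0.5 = 4.35 DD.
Night half: max(0, 15.9 − 19.0) × 0.5 = 0.0 × 0.5 = 0.00 DD.
Per 24 h: 4.35 DD/day.
Duration = 285 / 4.35 = 65.517 ≈ 65.5 days.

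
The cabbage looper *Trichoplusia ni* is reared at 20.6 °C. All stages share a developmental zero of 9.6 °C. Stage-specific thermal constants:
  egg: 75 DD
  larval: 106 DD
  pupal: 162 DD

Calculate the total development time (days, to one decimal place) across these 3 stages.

Daily accumulation at 20.6 °C = 20.6 − 9.6 = 11.0 DD/day.
Total K = 75 + 106 + 162 = 343 DD.
Total duration = 343 / 11.0 = 31.182 ≈ 31.2 days.

31.2 days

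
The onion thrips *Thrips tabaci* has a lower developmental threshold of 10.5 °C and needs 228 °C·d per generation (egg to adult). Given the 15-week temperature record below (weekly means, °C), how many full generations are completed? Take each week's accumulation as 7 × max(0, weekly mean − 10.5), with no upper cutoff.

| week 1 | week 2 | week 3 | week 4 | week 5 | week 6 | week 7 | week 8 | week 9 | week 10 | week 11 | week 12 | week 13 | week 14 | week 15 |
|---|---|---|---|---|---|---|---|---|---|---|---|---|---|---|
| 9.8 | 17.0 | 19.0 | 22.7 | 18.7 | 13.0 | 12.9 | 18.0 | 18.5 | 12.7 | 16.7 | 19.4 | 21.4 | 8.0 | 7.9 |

Weekly DD (7 × max(0, T̄ − 10.5)): 0.0, 45.5, 59.5, 85.4, 57.4, 17.5, 16.8, 52.5, 56.0, 15.4, 43.4, 62.3, 76.3, 0.0, 0.0.
Season total = 588.0 DD.
Complete generations = ⌊588.0 / 228⌋ = 2.

2 generations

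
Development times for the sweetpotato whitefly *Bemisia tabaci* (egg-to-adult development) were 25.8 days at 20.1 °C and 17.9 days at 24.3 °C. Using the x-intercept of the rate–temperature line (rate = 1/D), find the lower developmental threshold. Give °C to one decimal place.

Under the model K = D·(T − T_b), so D₁·(T₁ − T_b) = D₂·(T₂ − T_b).
25.8·(20.1 − T_b) = 17.9·(24.3 − T_b)
T_b = (25.8·20.1 − 17.9·24.3) / (25.8 − 17.9) = 83.61 / 7.9 = 10.584 °C ≈ 10.6 °C.

10.6 °C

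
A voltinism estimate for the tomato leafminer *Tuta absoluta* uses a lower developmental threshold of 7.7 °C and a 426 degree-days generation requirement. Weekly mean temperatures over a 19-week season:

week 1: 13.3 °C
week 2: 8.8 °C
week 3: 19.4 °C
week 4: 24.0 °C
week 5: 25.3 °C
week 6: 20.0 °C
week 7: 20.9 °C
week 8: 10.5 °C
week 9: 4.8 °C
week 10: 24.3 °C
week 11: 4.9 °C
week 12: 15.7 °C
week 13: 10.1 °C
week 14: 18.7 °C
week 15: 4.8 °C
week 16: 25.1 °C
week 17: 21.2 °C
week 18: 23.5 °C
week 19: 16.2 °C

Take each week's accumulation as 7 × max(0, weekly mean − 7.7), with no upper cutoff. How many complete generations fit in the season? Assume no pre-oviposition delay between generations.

2 generations

Weekly DD (7 × max(0, T̄ − 7.7)): 39.2, 7.7, 81.9, 114.1, 123.2, 86.1, 92.4, 19.6, 0.0, 116.2, 0.0, 56.0, 16.8, 77.0, 0.0, 121.8, 94.5, 110.6, 59.5.
Season total = 1216.6 DD.
Complete generations = ⌊1216.6 / 426⌋ = 2.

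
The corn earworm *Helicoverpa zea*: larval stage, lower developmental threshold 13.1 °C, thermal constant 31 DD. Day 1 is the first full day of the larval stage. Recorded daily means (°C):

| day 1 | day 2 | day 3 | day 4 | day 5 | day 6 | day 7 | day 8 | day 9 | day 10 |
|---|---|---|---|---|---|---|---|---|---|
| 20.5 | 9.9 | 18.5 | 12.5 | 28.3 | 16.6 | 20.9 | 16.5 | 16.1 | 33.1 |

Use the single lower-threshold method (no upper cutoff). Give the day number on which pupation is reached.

day 6

Daily DD above 13.1 °C: 7.4, 0.0, 5.4, 0.0, 15.2, 3.5, 7.8, 3.4, 3.0, 20.0.
Cumulative: 7.4, 7.4, 12.8, 12.8, 28.0, 31.5, 39.3, 42.7, 45.7, 65.7.
The total first reaches 31 DD on day 6.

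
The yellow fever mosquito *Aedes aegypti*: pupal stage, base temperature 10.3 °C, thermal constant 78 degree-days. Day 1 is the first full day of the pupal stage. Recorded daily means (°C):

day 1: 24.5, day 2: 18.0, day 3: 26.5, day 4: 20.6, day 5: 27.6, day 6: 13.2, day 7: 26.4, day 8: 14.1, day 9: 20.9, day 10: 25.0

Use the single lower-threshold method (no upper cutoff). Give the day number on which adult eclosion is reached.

day 7

Daily DD above 10.3 °C: 14.2, 7.7, 16.2, 10.3, 17.3, 2.9, 16.1, 3.8, 10.6, 14.7.
Cumulative: 14.2, 21.9, 38.1, 48.4, 65.7, 68.6, 84.7, 88.5, 99.1, 113.8.
The total first reaches 78 DD on day 7.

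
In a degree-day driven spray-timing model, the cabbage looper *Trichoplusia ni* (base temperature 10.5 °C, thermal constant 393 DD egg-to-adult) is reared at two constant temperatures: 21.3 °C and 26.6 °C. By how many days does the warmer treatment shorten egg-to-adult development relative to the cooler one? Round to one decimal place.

12.0 days

At 21.3 °C: 393 / (21.3 − 10.5) = 393 / 10.8 = 36.389 d.
At 26.6 °C: 393 / (26.6 − 10.5) = 393 / 16.1 = 24.410 d.
Difference = |36.389 − 24.410| = 11.979 ≈ 12.0 days.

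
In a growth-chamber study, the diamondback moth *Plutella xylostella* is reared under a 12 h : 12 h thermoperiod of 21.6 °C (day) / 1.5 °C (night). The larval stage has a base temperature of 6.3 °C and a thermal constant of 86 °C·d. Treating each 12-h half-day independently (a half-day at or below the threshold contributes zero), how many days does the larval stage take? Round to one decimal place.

Day half: max(0, 21.6 − 6.3) × 0.5 = 15.3 × 0.5 = 7.65 DD.
Night half: max(0, 1.5 − 6.3) × 0.5 = 0.0 × 0.5 = 0.00 DD.
Per 24 h: 7.65 DD/day.
Duration = 86 / 7.65 = 11.242 ≈ 11.2 days.

11.2 days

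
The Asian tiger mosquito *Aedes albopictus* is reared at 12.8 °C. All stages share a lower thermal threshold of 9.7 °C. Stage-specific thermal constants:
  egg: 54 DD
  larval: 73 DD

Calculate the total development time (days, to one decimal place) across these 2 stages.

41.0 days

Daily accumulation at 12.8 °C = 12.8 − 9.7 = 3.1 DD/day.
Total K = 54 + 73 = 127 DD.
Total duration = 127 / 3.1 = 40.968 ≈ 41.0 days.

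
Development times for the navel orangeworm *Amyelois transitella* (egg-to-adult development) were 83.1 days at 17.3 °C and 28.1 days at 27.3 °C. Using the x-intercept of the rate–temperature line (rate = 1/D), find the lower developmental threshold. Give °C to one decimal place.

Under the model K = D·(T − T_b), so D₁·(T₁ − T_b) = D₂·(T₂ − T_b).
83.1·(17.3 − T_b) = 28.1·(27.3 − T_b)
T_b = (83.1·17.3 − 28.1·27.3) / (83.1 − 28.1) = 670.50 / 55.0 = 12.191 °C ≈ 12.2 °C.

12.2 °C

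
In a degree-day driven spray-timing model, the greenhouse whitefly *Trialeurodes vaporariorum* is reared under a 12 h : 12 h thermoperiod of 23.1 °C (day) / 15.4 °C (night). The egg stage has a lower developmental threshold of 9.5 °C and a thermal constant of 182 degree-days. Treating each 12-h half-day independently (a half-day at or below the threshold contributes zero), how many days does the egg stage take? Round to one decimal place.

18.7 days

Day half: max(0, 23.1 − 9.5) × 0.5 = 13.6 × 0.5 = 6.80 DD.
Night half: max(0, 15.4 − 9.5) × 0.5 = 5.9 × 0.5 = 2.95 DD.
Per 24 h: 9.75 DD/day.
Duration = 182 / 9.75 = 18.667 ≈ 18.7 days.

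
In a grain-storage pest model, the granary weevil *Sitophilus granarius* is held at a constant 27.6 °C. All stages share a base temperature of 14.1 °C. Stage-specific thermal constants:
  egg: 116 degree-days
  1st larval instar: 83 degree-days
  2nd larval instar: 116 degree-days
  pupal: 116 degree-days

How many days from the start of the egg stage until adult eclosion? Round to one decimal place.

31.9 days

Daily accumulation at 27.6 °C = 27.6 − 14.1 = 13.5 DD/day.
Total K = 116 + 83 + 116 + 116 = 431 DD.
Total duration = 431 / 13.5 = 31.926 ≈ 31.9 days.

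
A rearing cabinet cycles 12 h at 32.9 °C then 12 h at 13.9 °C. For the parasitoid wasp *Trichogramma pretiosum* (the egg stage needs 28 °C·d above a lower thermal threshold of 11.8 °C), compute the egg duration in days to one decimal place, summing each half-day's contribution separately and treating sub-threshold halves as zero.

2.4 days

Day half: max(0, 32.9 − 11.8) × 0.5 = 21.1 × 0.5 = 10.55 DD.
Night half: max(0, 13.9 − 11.8) × 0.5 = 2.1 × 0.5 = 1.05 DD.
Per 24 h: 11.60 DD/day.
Duration = 28 / 11.60 = 2.414 ≈ 2.4 days.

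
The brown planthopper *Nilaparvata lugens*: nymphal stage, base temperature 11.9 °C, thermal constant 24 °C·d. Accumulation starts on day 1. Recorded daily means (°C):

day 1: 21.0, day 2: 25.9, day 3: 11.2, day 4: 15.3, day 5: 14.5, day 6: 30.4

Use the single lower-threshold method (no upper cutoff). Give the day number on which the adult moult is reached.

Daily DD above 11.9 °C: 9.1, 14.0, 0.0, 3.4, 2.6, 18.5.
Cumulative: 9.1, 23.1, 23.1, 26.5, 29.1, 47.6.
The total first reaches 24 DD on day 4.

day 4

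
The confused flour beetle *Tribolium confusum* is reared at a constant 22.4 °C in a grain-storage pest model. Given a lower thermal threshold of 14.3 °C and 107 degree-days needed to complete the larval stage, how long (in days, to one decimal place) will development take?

13.2 days

Daily accumulation = 22.4 − 14.3 = 8.1 DD/day.
Duration = 107 / 8.1 = 13.210 ≈ 13.2 days.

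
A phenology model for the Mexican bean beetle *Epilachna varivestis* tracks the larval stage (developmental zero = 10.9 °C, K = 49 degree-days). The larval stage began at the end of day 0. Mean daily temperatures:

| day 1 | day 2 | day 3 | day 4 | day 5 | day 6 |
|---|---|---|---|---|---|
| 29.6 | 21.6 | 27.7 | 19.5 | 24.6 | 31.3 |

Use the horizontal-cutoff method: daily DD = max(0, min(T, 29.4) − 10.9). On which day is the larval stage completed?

Daily DD above 10.9 °C (capped at 18.5): 18.5, 10.7, 16.8, 8.6, 13.7, 18.5.
Cumulative: 18.5, 29.2, 46.0, 54.6, 68.3, 86.8.
The total first reaches 49 DD on day 4.

day 4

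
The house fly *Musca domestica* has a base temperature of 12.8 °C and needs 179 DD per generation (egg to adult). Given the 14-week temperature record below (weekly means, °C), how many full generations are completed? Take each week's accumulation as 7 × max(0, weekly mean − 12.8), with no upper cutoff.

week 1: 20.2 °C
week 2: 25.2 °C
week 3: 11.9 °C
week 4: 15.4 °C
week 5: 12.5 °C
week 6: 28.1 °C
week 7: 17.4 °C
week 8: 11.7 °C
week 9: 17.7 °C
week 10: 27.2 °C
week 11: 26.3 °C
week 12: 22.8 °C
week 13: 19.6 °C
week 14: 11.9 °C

Weekly DD (7 × max(0, T̄ − 12.8)): 51.8, 86.8, 0.0, 18.2, 0.0, 107.1, 32.2, 0.0, 34.3, 100.8, 94.5, 70.0, 47.6, 0.0.
Season total = 643.3 DD.
Complete generations = ⌊643.3 / 179⌋ = 3.

3 generations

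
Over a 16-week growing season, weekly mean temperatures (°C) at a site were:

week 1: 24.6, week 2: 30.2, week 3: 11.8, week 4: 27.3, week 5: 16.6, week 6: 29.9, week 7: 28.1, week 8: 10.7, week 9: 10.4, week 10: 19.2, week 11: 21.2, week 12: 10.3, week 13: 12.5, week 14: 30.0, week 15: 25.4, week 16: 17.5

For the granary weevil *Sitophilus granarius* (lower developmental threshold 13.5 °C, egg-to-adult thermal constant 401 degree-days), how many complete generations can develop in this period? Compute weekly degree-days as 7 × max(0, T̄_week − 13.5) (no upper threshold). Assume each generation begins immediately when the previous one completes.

Weekly DD (7 × max(0, T̄ − 13.5)): 77.7, 116.9, 0.0, 96.6, 21.7, 114.8, 102.2, 0.0, 0.0, 39.9, 53.9, 0.0, 0.0, 115.5, 83.3, 28.0.
Season total = 850.5 DD.
Complete generations = ⌊850.5 / 401⌋ = 2.

2 generations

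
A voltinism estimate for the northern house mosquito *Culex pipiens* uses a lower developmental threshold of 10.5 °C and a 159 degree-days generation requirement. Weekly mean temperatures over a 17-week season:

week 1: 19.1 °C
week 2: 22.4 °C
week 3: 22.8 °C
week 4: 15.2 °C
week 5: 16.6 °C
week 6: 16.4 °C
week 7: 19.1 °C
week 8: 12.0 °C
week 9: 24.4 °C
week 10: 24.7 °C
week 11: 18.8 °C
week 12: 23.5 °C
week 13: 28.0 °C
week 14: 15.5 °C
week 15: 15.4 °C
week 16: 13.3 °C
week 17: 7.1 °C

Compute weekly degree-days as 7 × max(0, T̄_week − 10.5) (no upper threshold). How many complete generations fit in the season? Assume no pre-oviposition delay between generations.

6 generations

Weekly DD (7 × max(0, T̄ − 10.5)): 60.2, 83.3, 86.1, 32.9, 42.7, 41.3, 60.2, 10.5, 97.3, 99.4, 58.1, 91.0, 122.5, 35.0, 34.3, 19.6, 0.0.
Season total = 974.4 DD.
Complete generations = ⌊974.4 / 159⌋ = 6.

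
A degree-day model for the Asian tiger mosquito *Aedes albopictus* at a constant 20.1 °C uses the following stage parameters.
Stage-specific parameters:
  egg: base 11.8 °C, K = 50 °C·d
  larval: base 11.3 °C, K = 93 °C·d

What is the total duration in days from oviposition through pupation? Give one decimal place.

egg: 50 / (20.1 − 11.8) = 50 / 8.3 = 6.024 d.
larval: 93 / (20.1 − 11.3) = 93 / 8.8 = 10.568 d.
Sum = 16.592 ≈ 16.6 days.

16.6 days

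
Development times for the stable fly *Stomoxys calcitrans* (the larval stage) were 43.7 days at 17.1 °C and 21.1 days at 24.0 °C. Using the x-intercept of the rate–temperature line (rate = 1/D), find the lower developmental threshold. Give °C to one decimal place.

Linear rate model ⇒ the product D·(T − T_b) is constant across temperatures.
43.7·(17.1 − T_b) = 21.1·(24.0 − T_b)
T_b = (43.7·17.1 − 21.1·24.0) / (43.7 − 21.1) = 240.87 / 22.6 = 10.658 °C ≈ 10.7 °C.

10.7 °C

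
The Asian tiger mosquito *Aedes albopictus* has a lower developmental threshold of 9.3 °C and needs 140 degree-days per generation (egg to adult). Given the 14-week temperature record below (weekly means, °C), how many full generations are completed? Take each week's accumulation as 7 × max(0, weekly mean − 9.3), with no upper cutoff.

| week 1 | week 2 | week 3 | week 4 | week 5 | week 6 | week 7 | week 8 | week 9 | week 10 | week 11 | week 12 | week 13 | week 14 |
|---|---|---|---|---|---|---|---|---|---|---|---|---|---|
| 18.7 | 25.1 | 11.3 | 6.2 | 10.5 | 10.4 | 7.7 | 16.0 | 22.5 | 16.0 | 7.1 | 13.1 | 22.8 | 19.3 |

4 generations

Weekly DD (7 × max(0, T̄ − 9.3)): 65.8, 110.6, 14.0, 0.0, 8.4, 7.7, 0.0, 46.9, 92.4, 46.9, 0.0, 26.6, 94.5, 70.0.
Season total = 583.8 DD.
Complete generations = ⌊583.8 / 140⌋ = 4.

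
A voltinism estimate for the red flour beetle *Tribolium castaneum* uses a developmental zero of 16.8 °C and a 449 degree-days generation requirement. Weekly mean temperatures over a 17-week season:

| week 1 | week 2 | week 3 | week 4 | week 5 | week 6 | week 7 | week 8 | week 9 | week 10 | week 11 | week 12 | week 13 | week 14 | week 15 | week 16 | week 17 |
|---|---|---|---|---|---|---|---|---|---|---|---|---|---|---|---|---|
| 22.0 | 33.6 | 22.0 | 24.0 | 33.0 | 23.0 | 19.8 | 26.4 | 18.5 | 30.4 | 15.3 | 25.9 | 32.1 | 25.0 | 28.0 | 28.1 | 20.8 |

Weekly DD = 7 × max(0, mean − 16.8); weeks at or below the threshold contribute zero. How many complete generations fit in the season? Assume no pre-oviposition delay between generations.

Weekly DD (7 × max(0, T̄ − 16.8)): 36.4, 117.6, 36.4, 50.4, 113.4, 43.4, 21.0, 67.2, 11.9, 95.2, 0.0, 63.7, 107.1, 57.4, 78.4, 79.1, 28.0.
Season total = 1006.6 DD.
Complete generations = ⌊1006.6 / 449⌋ = 2.

2 generations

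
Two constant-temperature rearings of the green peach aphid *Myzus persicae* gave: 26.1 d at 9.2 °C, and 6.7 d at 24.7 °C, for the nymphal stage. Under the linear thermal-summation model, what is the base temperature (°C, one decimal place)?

3.8 °C

Equal thermal constants: D₁(T₁ − T_b) = D₂(T₂ − T_b).
26.1·(9.2 − T_b) = 6.7·(24.7 − T_b)
T_b = (26.1·9.2 − 6.7·24.7) / (26.1 − 6.7) = 74.63 / 19.4 = 3.847 °C ≈ 3.8 °C.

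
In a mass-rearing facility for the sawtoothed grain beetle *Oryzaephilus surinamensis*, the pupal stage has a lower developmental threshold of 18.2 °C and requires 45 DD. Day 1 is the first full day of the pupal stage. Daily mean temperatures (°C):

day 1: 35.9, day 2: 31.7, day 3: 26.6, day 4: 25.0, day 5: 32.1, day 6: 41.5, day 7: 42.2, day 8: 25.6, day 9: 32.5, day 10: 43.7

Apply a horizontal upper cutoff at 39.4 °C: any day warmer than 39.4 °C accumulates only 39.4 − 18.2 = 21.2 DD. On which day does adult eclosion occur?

Daily DD above 18.2 °C (capped at 21.2): 17.7, 13.5, 8.4, 6.8, 13.9, 21.2, 21.2, 7.4, 14.3, 21.2.
Cumulative: 17.7, 31.2, 39.6, 46.4, 60.3, 81.5, 102.7, 110.1, 124.4, 145.6.
The total first reaches 45 DD on day 4.

day 4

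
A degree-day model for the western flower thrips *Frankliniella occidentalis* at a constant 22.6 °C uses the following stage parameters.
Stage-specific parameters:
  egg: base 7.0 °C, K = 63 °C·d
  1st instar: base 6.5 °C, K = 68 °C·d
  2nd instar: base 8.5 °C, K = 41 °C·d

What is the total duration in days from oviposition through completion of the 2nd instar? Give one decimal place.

egg: 63 / (22.6 − 7.0) = 63 / 15.6 = 4.038 d.
1st instar: 68 / (22.6 − 6.5) = 68 / 16.1 = 4.224 d.
2nd instar: 41 / (22.6 − 8.5) = 41 / 14.1 = 2.908 d.
Sum = 11.170 ≈ 11.2 days.

11.2 days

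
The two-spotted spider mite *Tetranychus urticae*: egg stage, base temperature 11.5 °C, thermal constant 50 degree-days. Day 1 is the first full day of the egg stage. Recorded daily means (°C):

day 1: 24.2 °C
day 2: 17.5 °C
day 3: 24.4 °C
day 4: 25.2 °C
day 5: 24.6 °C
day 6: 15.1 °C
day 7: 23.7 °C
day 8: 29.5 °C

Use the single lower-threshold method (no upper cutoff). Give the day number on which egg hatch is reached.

day 5

Daily DD above 11.5 °C: 12.7, 6.0, 12.9, 13.7, 13.1, 3.6, 12.2, 18.0.
Cumulative: 12.7, 18.7, 31.6, 45.3, 58.4, 62.0, 74.2, 92.2.
The total first reaches 50 DD on day 5.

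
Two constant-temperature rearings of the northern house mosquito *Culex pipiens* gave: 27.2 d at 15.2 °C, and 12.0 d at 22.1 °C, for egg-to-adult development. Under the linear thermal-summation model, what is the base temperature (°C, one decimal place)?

Under the model K = D·(T − T_b), so D₁·(T₁ − T_b) = D₂·(T₂ − T_b).
27.2·(15.2 − T_b) = 12.0·(22.1 − T_b)
T_b = (27.2·15.2 − 12.0·22.1) / (27.2 − 12.0) = 148.24 / 15.2 = 9.753 °C ≈ 9.8 °C.

9.8 °C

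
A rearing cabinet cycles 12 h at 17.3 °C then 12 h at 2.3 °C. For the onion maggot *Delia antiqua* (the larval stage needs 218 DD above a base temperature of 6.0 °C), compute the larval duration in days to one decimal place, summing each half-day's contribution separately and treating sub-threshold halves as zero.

38.6 days

Day half: max(0, 17.3 − 6.0) × 0.5 = 11.3 × 0.5 = 5.65 DD.
Night half: max(0, 2.3 − 6.0) × 0.5 = 0.0 × 0.5 = 0.00 DD.
Per 24 h: 5.65 DD/day.
Duration = 218 / 5.65 = 38.584 ≈ 38.6 days.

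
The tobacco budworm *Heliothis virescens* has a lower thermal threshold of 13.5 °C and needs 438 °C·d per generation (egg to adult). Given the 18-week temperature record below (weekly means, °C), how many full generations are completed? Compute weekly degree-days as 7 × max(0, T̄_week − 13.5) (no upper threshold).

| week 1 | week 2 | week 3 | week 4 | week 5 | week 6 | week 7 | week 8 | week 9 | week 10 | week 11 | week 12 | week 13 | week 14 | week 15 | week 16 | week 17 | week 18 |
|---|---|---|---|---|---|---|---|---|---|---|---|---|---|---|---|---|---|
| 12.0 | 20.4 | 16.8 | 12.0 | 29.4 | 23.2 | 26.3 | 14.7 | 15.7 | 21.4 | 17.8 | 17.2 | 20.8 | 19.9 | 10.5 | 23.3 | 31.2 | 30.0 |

Weekly DD (7 × max(0, T̄ − 13.5)): 0.0, 48.3, 23.1, 0.0, 111.3, 67.9, 89.6, 8.4, 15.4, 55.3, 30.1, 25.9, 51.1, 44.8, 0.0, 68.6, 123.9, 115.5.
Season total = 879.2 DD.
Complete generations = ⌊879.2 / 438⌋ = 2.

2 generations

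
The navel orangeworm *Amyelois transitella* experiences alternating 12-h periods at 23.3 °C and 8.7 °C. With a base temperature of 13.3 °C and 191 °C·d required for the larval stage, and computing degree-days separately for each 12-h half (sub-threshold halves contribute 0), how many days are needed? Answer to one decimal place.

Day half: max(0, 23.3 − 13.3) × 0.5 = 10.0 × 0.5 = 5.00 DD.
Night half: max(0, 8.7 − 13.3) × 0.5 = 0.0 × 0.5 = 0.00 DD.
Per 24 h: 5.00 DD/day.
Duration = 191 / 5.00 = 38.200 ≈ 38.2 days.

38.2 days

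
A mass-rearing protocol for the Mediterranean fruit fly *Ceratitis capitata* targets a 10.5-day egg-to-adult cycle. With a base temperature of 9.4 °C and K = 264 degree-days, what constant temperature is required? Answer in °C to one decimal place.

34.5 °C

Required daily accumulation = 264 / 10.5 = 25.143 DD/day.
T = T_base + 25.143 = 9.4 + 25.143 = 34.543 ≈ 34.5 °C.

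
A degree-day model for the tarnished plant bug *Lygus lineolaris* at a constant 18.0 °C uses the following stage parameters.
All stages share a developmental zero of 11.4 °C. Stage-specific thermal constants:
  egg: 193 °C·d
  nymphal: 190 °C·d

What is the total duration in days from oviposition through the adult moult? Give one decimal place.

Daily accumulation at 18.0 °C = 18.0 − 11.4 = 6.6 DD/day.
Total K = 193 + 190 = 383 DD.
Total duration = 383 / 6.6 = 58.030 ≈ 58.0 days.

58.0 days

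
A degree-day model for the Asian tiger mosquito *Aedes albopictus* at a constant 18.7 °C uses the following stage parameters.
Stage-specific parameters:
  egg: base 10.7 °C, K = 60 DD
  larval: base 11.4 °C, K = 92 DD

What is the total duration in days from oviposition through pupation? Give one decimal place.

20.1 days

egg: 60 / (18.7 − 10.7) = 60 / 8.0 = 7.500 d.
larval: 92 / (18.7 − 11.4) = 92 / 7.3 = 12.603 d.
Sum = 20.103 ≈ 20.1 days.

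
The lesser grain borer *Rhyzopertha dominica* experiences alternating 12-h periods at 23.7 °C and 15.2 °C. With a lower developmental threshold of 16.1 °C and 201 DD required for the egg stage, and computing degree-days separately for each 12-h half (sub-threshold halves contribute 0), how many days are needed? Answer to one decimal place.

52.9 days

Day half: max(0, 23.7 − 16.1) × 0.5 = 7.6 × 0.5 = 3.80 DD.
Night half: max(0, 15.2 − 16.1) × 0.5 = 0.0 × 0.5 = 0.00 DD.
Per 24 h: 3.80 DD/day.
Duration = 201 / 3.80 = 52.895 ≈ 52.9 days.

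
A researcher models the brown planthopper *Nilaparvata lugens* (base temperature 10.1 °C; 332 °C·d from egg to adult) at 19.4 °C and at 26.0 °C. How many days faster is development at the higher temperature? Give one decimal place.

14.8 days

At 19.4 °C: 332 / (19.4 − 10.1) = 332 / 9.3 = 35.699 d.
At 26.0 °C: 332 / (26.0 − 10.1) = 332 / 15.9 = 20.881 d.
Difference = |35.699 − 20.881| = 14.818 ≈ 14.8 days.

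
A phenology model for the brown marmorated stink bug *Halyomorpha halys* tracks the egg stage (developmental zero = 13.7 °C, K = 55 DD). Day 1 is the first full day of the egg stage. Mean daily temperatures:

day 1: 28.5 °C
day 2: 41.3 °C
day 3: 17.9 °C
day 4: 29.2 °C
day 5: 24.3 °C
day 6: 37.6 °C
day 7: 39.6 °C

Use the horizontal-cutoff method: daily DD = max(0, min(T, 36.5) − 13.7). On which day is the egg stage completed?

Daily DD above 13.7 °C (capped at 22.8): 14.8, 22.8, 4.2, 15.5, 10.6, 22.8, 22.8.
Cumulative: 14.8, 37.6, 41.8, 57.3, 67.9, 90.7, 113.5.
The total first reaches 55 DD on day 4.

day 4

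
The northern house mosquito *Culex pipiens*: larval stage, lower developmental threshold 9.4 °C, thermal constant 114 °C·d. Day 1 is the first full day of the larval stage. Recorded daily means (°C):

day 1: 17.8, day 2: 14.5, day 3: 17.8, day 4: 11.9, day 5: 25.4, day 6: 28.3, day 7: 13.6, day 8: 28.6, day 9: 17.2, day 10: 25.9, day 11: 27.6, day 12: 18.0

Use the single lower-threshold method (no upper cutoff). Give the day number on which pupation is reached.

Daily DD above 9.4 °C: 8.4, 5.1, 8.4, 2.5, 16.0, 18.9, 4.2, 19.2, 7.8, 16.5, 18.2, 8.6.
Cumulative: 8.4, 13.5, 21.9, 24.4, 40.4, 59.3, 63.5, 82.7, 90.5, 107.0, 125.2, 133.8.
The total first reaches 114 DD on day 11.

day 11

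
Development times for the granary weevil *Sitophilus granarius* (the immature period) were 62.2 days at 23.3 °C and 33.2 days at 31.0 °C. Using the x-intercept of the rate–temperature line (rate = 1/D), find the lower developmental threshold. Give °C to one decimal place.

Equal thermal constants: D₁(T₁ − T_b) = D₂(T₂ − T_b).
62.2·(23.3 − T_b) = 33.2·(31.0 − T_b)
T_b = (62.2·23.3 − 33.2·31.0) / (62.2 − 33.2) = 420.06 / 29.0 = 14.485 °C ≈ 14.5 °C.

14.5 °C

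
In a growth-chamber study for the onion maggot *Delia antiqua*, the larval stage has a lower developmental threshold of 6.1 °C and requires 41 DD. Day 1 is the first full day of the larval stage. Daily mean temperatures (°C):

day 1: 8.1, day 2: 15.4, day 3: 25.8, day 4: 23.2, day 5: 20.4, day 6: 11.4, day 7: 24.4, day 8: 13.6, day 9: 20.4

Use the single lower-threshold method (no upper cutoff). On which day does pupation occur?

Daily DD above 6.1 °C: 2.0, 9.3, 19.7, 17.1, 14.3, 5.3, 18.3, 7.5, 14.3.
Cumulative: 2.0, 11.3, 31.0, 48.1, 62.4, 67.7, 86.0, 93.5, 107.8.
The total first reaches 41 DD on day 4.

day 4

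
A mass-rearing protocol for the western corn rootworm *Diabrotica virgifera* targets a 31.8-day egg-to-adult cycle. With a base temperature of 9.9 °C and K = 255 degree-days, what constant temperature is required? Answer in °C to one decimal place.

Required daily accumulation = 255 / 31.8 = 8.019 DD/day.
T = T_base + 8.019 = 9.9 + 8.019 = 17.919 ≈ 17.9 °C.

17.9 °C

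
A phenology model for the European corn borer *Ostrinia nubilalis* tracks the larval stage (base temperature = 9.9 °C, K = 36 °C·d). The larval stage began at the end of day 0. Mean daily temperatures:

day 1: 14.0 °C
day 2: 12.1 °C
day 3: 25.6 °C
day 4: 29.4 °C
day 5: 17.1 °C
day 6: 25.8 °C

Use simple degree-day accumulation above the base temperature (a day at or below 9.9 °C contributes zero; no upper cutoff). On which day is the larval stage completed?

Daily DD above 9.9 °C: 4.1, 2.2, 15.7, 19.5, 7.2, 15.9.
Cumulative: 4.1, 6.3, 22.0, 41.5, 48.7, 64.6.
The total first reaches 36 DD on day 4.

day 4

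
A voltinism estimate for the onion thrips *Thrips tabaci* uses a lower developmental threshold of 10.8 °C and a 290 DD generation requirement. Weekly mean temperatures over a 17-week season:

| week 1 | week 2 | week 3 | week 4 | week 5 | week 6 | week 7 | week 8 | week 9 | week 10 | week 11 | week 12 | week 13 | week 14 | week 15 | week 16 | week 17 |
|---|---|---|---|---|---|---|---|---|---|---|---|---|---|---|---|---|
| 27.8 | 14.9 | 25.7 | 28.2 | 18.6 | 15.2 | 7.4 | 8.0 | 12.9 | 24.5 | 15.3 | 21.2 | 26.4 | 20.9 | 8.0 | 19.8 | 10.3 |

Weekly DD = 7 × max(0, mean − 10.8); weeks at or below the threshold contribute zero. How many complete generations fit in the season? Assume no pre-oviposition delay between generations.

Weekly DD (7 × max(0, T̄ − 10.8)): 119.0, 28.7, 104.3, 121.8, 54.6, 30.8, 0.0, 0.0, 14.7, 95.9, 31.5, 72.8, 109.2, 70.7, 0.0, 63.0, 0.0.
Season total = 917.0 DD.
Complete generations = ⌊917.0 / 290⌋ = 3.

3 generations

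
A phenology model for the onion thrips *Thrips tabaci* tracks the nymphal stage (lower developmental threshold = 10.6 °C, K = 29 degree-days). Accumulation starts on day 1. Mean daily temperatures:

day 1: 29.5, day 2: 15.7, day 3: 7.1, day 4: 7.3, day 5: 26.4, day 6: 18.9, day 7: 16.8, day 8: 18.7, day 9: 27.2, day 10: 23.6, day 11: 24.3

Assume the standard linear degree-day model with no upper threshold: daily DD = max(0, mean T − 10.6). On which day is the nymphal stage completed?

Daily DD above 10.6 °C: 18.9, 5.1, 0.0, 0.0, 15.8, 8.3, 6.2, 8.1, 16.6, 13.0, 13.7.
Cumulative: 18.9, 24.0, 24.0, 24.0, 39.8, 48.1, 54.3, 62.4, 79.0, 92.0, 105.7.
The total first reaches 29 DD on day 5.

day 5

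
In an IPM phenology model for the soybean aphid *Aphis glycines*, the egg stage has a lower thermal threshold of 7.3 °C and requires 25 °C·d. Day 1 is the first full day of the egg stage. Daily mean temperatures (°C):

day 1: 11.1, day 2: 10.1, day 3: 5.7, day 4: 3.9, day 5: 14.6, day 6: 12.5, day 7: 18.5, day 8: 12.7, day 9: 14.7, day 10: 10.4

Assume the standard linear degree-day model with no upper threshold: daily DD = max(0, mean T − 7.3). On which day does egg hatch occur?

Daily DD above 7.3 °C: 3.8, 2.8, 0.0, 0.0, 7.3, 5.2, 11.2, 5.4, 7.4, 3.1.
Cumulative: 3.8, 6.6, 6.6, 6.6, 13.9, 19.1, 30.3, 35.7, 43.1, 46.2.
The total first reaches 25 DD on day 7.

day 7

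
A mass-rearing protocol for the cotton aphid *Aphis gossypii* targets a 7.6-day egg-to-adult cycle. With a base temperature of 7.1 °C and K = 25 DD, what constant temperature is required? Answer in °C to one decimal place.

10.4 °C

Required daily accumulation = 25 / 7.6 = 3.289 DD/day.
T = T_base + 3.289 = 7.1 + 3.289 = 10.389 ≈ 10.4 °C.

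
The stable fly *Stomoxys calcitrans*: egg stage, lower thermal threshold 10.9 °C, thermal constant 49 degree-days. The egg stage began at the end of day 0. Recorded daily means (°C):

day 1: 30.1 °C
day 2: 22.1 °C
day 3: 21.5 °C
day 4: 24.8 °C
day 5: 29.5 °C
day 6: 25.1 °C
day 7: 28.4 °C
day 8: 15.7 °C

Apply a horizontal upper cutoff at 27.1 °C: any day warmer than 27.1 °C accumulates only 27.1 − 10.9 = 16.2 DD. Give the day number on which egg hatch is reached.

Daily DD above 10.9 °C (capped at 16.2): 16.2, 11.2, 10.6, 13.9, 16.2, 14.2, 16.2, 4.8.
Cumulative: 16.2, 27.4, 38.0, 51.9, 68.1, 82.3, 98.5, 103.3.
The total first reaches 49 DD on day 4.

day 4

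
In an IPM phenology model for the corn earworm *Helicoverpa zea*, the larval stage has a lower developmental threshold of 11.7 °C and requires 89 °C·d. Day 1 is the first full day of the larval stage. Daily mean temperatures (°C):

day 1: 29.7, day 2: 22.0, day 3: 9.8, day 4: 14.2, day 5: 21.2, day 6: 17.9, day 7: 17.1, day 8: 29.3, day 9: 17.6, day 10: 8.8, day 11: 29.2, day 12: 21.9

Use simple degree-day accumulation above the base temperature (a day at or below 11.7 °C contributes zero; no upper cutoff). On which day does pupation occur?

Daily DD above 11.7 °C: 18.0, 10.3, 0.0, 2.5, 9.5, 6.2, 5.4, 17.6, 5.9, 0.0, 17.5, 10.2.
Cumulative: 18.0, 28.3, 28.3, 30.8, 40.3, 46.5, 51.9, 69.5, 75.4, 75.4, 92.9, 103.1.
The total first reaches 89 DD on day 11.

day 11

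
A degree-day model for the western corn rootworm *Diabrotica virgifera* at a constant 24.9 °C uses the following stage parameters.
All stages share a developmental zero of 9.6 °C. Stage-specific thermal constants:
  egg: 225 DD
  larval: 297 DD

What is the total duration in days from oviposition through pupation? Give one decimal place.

Daily accumulation at 24.9 °C = 24.9 − 9.6 = 15.3 DD/day.
Total K = 225 + 297 = 522 DD.
Total duration = 522 / 15.3 = 34.118 ≈ 34.1 days.

34.1 days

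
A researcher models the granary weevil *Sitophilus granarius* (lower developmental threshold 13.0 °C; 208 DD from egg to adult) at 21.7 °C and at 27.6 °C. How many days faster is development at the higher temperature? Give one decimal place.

9.7 days

At 21.7 °C: 208 / (21.7 − 13.0) = 208 / 8.7 = 23.908 d.
At 27.6 °C: 208 / (27.6 − 13.0) = 208 / 14.6 = 14.247 d.
Difference = |23.908 − 14.247| = 9.661 ≈ 9.7 days.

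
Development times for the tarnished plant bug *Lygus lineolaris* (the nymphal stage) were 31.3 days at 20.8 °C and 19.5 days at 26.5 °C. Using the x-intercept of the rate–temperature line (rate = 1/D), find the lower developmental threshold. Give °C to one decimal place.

11.4 °C

Linear rate model ⇒ the product D·(T − T_b) is constant across temperatures.
31.3·(20.8 − T_b) = 19.5·(26.5 − T_b)
T_b = (31.3·20.8 − 19.5·26.5) / (31.3 − 19.5) = 134.29 / 11.8 = 11.381 °C ≈ 11.4 °C.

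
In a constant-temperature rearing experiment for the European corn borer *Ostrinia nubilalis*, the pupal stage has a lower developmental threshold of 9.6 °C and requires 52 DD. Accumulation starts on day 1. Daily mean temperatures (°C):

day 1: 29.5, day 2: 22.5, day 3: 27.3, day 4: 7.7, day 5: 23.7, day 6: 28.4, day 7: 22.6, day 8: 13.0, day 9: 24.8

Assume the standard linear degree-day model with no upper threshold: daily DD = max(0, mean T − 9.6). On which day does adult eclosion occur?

Daily DD above 9.6 °C: 19.9, 12.9, 17.7, 0.0, 14.1, 18.8, 13.0, 3.4, 15.2.
Cumulative: 19.9, 32.8, 50.5, 50.5, 64.6, 83.4, 96.4, 99.8, 115.0.
The total first reaches 52 DD on day 5.

day 5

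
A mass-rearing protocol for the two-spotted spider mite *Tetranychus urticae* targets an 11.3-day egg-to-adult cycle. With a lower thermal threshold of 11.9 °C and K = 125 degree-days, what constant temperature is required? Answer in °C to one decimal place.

23.0 °C

Required daily accumulation = 125 / 11.3 = 11.062 DD/day.
T = T_base + 11.062 = 11.9 + 11.062 = 22.962 ≈ 23.0 °C.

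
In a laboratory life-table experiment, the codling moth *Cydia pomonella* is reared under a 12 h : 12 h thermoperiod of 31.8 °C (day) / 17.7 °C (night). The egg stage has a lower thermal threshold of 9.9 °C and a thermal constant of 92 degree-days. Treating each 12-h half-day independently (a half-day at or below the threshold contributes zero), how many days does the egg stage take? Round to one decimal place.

6.2 days

Day half: max(0, 31.8 − 9.9) × 0.5 = 21.9 × 0.5 = 10.95 DD.
Night half: max(0, 17.7 − 9.9) × 0.5 = 7.8 × 0.5 = 3.90 DD.
Per 24 h: 14.85 DD/day.
Duration = 92 / 14.85 = 6.195 ≈ 6.2 days.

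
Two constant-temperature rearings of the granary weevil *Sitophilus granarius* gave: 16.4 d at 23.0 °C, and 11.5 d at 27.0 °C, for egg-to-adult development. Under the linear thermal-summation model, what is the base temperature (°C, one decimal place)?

13.6 °C

Under the model K = D·(T − T_b), so D₁·(T₁ − T_b) = D₂·(T₂ − T_b).
16.4·(23.0 − T_b) = 11.5·(27.0 − T_b)
T_b = (16.4·23.0 − 11.5·27.0) / (16.4 − 11.5) = 66.70 / 4.9 = 13.612 °C ≈ 13.6 °C.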